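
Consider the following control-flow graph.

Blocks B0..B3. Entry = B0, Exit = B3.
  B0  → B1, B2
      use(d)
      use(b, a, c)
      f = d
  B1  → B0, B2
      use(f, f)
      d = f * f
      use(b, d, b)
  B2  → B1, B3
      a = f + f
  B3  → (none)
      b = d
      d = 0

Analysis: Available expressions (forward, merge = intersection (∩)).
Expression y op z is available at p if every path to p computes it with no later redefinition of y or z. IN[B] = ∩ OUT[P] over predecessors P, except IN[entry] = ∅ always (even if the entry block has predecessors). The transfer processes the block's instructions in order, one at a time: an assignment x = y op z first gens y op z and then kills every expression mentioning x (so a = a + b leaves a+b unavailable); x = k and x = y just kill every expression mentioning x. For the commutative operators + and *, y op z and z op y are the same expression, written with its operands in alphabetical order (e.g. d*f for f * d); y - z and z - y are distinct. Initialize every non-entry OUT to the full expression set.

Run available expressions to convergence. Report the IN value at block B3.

Converged values:
  B0: | IN={} | OUT={}
  B1: | IN={} | OUT={f*f}
  B2: | IN={} | OUT={f+f}
  B3: | IN={f+f} | OUT={f+f}

Merge at B3: IN[B3] = OUT[B2] = {f+f}

Answer: {f+f}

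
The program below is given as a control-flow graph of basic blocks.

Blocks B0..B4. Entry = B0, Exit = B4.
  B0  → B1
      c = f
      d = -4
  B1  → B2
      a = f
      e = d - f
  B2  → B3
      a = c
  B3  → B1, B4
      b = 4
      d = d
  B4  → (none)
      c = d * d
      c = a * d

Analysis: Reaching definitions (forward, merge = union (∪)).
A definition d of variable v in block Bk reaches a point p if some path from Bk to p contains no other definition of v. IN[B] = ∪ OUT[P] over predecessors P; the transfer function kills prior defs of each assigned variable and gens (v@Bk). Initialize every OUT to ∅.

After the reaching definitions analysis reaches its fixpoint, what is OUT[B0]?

Per-block solution:
  B0:  IN={}  OUT={c@B0, d@B0}
  B1:  IN={a@B2, b@B3, c@B0, d@B0, d@B3, e@B1}  OUT={a@B1, b@B3, c@B0, d@B0, d@B3, e@B1}
  B2:  IN={a@B1, b@B3, c@B0, d@B0, d@B3, e@B1}  OUT={a@B2, b@B3, c@B0, d@B0, d@B3, e@B1}
  B3:  IN={a@B2, b@B3, c@B0, d@B0, d@B3, e@B1}  OUT={a@B2, b@B3, c@B0, d@B3, e@B1}
  B4:  IN={a@B2, b@B3, c@B0, d@B3, e@B1}  OUT={a@B2, b@B3, c@B4, d@B3, e@B1}

B0 is the boundary node: IN[B0] = {}
Applying B0's transfer function to that IN value gives OUT[B0] (row B0 above).

Answer: {c@B0, d@B0}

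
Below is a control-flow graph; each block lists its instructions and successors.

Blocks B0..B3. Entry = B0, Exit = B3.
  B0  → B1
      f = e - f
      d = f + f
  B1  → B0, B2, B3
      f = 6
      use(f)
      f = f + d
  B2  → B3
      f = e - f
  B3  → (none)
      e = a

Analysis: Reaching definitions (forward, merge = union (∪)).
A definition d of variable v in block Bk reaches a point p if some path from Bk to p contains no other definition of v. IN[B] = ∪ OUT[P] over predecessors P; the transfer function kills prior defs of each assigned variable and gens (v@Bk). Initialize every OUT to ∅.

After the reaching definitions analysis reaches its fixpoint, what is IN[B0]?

Answer: {d@B0, f@B1}

Derivation:
Per-block solution:
  B0: | IN={d@B0, f@B1} | OUT={d@B0, f@B0}
  B1: | IN={d@B0, f@B0} | OUT={d@B0, f@B1}
  B2: | IN={d@B0, f@B1} | OUT={d@B0, f@B2}
  B3: | IN={d@B0, f@B1, f@B2} | OUT={d@B0, e@B3, f@B1, f@B2}

Merge at B0 (entry node, so the boundary value {} is joined with the incoming edge(s)): IN[B0] = {} ⊔ OUT[B1] = {d@B0, f@B1}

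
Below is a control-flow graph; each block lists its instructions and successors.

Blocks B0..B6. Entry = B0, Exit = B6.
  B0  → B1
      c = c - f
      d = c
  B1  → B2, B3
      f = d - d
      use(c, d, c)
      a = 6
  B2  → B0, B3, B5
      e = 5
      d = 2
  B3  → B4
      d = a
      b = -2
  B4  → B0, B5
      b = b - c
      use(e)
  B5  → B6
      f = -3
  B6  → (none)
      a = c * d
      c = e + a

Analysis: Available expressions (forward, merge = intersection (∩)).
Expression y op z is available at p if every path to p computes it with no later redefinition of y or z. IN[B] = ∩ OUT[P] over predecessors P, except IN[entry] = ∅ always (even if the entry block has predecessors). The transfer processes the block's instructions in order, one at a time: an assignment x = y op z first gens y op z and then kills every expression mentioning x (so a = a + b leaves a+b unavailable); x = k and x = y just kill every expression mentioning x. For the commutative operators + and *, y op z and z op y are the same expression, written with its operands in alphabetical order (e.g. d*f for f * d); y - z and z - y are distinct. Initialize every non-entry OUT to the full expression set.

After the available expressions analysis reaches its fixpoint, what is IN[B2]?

Answer: {d-d}

Derivation:
Fixpoint table:
  B0:   IN={}   OUT={}
  B1:   IN={}   OUT={d-d}
  B2:   IN={d-d}   OUT={}
  B3:   IN={}   OUT={}
  B4:   IN={}   OUT={}
  B5:   IN={}   OUT={}
  B6:   IN={}   OUT={a+e}

Merge at B2: IN[B2] = OUT[B1] = {d-d}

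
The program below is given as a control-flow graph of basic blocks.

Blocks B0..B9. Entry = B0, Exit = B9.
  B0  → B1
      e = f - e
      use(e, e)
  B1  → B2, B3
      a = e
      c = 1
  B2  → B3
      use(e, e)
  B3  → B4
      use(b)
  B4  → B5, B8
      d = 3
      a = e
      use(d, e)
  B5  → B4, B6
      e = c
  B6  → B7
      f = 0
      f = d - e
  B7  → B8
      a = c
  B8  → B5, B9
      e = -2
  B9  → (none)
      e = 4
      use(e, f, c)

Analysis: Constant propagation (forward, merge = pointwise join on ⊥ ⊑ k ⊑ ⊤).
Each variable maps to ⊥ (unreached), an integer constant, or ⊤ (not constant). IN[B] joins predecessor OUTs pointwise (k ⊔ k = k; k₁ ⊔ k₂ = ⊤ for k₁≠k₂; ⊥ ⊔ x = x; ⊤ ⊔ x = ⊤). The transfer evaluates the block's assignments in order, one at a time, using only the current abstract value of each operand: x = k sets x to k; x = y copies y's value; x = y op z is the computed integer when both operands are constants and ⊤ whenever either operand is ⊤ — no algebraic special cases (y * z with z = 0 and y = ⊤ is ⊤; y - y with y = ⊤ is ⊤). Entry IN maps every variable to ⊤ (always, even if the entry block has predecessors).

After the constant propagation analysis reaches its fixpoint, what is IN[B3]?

Answer: {a: ⊤, b: ⊤, c: 1, d: ⊤, e: ⊤, f: ⊤}

Derivation:
Per-block solution:
  B0:  IN=(all ⊤)  OUT=(all ⊤)
  B1:  IN=(all ⊤)  OUT={c:1; rest ⊤}
  B2:  IN={c:1; rest ⊤}  OUT={c:1; rest ⊤}
  B3:  IN={c:1; rest ⊤}  OUT={c:1; rest ⊤}
  B4:  IN={c:1; rest ⊤}  OUT={c:1, d:3; rest ⊤}
  B5:  IN={c:1, d:3; rest ⊤}  OUT={c:1, d:3, e:1; rest ⊤}
  B6:  IN={c:1, d:3, e:1; rest ⊤}  OUT={c:1, d:3, e:1, f:2; rest ⊤}
  B7:  IN={c:1, d:3, e:1, f:2; rest ⊤}  OUT={a:1, c:1, d:3, e:1, f:2; rest ⊤}
  B8:  IN={c:1, d:3; rest ⊤}  OUT={c:1, d:3, e:-2; rest ⊤}
  B9:  IN={c:1, d:3, e:-2; rest ⊤}  OUT={c:1, d:3, e:4; rest ⊤}

Merge at B3: IN[B3] = OUT[B1] ⊔ OUT[B2] = {a: ⊤, b: ⊤, c: 1, d: ⊤, e: ⊤, f: ⊤}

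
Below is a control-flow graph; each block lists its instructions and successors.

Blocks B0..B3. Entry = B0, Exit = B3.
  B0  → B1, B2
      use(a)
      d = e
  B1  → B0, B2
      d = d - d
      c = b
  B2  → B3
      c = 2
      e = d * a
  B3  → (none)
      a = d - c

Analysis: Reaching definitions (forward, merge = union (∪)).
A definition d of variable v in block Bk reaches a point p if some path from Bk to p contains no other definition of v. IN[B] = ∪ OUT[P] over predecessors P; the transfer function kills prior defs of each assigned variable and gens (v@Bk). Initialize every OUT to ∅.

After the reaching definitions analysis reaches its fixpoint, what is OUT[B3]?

Converged values:
  B0: | IN={c@B1, d@B1} | OUT={c@B1, d@B0}
  B1: | IN={c@B1, d@B0} | OUT={c@B1, d@B1}
  B2: | IN={c@B1, d@B0, d@B1} | OUT={c@B2, d@B0, d@B1, e@B2}
  B3: | IN={c@B2, d@B0, d@B1, e@B2} | OUT={a@B3, c@B2, d@B0, d@B1, e@B2}

Merge at B3: IN[B3] = OUT[B2] = {c@B2, d@B0, d@B1, e@B2}
Applying B3's transfer function to that IN value gives OUT[B3] (row B3 above).

Answer: {a@B3, c@B2, d@B0, d@B1, e@B2}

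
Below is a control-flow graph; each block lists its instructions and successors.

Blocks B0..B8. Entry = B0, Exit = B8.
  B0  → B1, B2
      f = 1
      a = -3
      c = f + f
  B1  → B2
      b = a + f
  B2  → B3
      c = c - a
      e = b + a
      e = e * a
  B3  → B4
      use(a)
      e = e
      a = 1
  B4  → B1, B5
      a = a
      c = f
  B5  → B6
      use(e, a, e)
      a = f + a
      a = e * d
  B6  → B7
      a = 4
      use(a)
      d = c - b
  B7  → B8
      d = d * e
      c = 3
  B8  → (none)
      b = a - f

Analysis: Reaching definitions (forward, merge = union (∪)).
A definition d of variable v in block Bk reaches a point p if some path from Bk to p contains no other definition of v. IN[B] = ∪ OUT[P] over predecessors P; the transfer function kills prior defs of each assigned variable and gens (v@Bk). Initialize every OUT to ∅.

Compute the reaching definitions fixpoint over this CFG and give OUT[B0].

Per-block solution:
  B0:   IN={}   OUT={a@B0, c@B0, f@B0}
  B1:   IN={a@B0, a@B4, b@B1, c@B0, c@B4, e@B3, f@B0}   OUT={a@B0, a@B4, b@B1, c@B0, c@B4, e@B3, f@B0}
  B2:   IN={a@B0, a@B4, b@B1, c@B0, c@B4, e@B3, f@B0}   OUT={a@B0, a@B4, b@B1, c@B2, e@B2, f@B0}
  B3:   IN={a@B0, a@B4, b@B1, c@B2, e@B2, f@B0}   OUT={a@B3, b@B1, c@B2, e@B3, f@B0}
  B4:   IN={a@B3, b@B1, c@B2, e@B3, f@B0}   OUT={a@B4, b@B1, c@B4, e@B3, f@B0}
  B5:   IN={a@B4, b@B1, c@B4, e@B3, f@B0}   OUT={a@B5, b@B1, c@B4, e@B3, f@B0}
  B6:   IN={a@B5, b@B1, c@B4, e@B3, f@B0}   OUT={a@B6, b@B1, c@B4, d@B6, e@B3, f@B0}
  B7:   IN={a@B6, b@B1, c@B4, d@B6, e@B3, f@B0}   OUT={a@B6, b@B1, c@B7, d@B7, e@B3, f@B0}
  B8:   IN={a@B6, b@B1, c@B7, d@B7, e@B3, f@B0}   OUT={a@B6, b@B8, c@B7, d@B7, e@B3, f@B0}

B0 is the boundary node: IN[B0] = {}
Applying B0's transfer function to that IN value gives OUT[B0] (row B0 above).

Answer: {a@B0, c@B0, f@B0}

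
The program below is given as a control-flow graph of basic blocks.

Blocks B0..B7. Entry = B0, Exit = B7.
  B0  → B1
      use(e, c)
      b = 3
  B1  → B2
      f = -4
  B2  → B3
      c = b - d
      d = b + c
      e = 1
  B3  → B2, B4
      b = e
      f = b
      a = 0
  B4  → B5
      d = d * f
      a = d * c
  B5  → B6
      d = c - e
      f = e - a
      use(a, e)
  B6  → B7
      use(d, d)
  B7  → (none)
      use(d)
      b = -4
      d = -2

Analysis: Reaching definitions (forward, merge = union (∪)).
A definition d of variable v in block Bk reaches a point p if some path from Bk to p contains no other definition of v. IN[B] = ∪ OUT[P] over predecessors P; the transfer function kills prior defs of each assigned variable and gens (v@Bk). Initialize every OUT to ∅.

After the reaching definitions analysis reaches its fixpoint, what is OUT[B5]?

Answer: {a@B4, b@B3, c@B2, d@B5, e@B2, f@B5}

Derivation:
Fixpoint table:
  B0: | IN={} | OUT={b@B0}
  B1: | IN={b@B0} | OUT={b@B0, f@B1}
  B2: | IN={a@B3, b@B0, b@B3, c@B2, d@B2, e@B2, f@B1, f@B3} | OUT={a@B3, b@B0, b@B3, c@B2, d@B2, e@B2, f@B1, f@B3}
  B3: | IN={a@B3, b@B0, b@B3, c@B2, d@B2, e@B2, f@B1, f@B3} | OUT={a@B3, b@B3, c@B2, d@B2, e@B2, f@B3}
  B4: | IN={a@B3, b@B3, c@B2, d@B2, e@B2, f@B3} | OUT={a@B4, b@B3, c@B2, d@B4, e@B2, f@B3}
  B5: | IN={a@B4, b@B3, c@B2, d@B4, e@B2, f@B3} | OUT={a@B4, b@B3, c@B2, d@B5, e@B2, f@B5}
  B6: | IN={a@B4, b@B3, c@B2, d@B5, e@B2, f@B5} | OUT={a@B4, b@B3, c@B2, d@B5, e@B2, f@B5}
  B7: | IN={a@B4, b@B3, c@B2, d@B5, e@B2, f@B5} | OUT={a@B4, b@B7, c@B2, d@B7, e@B2, f@B5}

Merge at B5: IN[B5] = OUT[B4] = {a@B4, b@B3, c@B2, d@B4, e@B2, f@B3}
Applying B5's transfer function to that IN value gives OUT[B5] (row B5 above).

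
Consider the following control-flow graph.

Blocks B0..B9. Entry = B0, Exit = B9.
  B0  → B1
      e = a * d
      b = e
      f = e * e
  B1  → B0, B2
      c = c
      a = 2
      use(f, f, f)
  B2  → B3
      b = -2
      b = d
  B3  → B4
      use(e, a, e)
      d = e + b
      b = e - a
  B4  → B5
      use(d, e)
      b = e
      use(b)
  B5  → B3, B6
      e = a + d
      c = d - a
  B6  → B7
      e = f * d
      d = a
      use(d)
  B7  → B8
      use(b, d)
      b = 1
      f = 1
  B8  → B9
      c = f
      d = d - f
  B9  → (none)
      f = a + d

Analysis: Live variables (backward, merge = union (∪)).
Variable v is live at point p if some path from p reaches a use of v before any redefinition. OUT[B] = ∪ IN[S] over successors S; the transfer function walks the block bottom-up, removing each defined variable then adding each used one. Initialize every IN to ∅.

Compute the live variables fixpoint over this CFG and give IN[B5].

Answer: {a, b, d, f}

Derivation:
Per-block solution:
  B0: | IN={a, c, d} | OUT={c, d, e, f}
  B1: | IN={c, d, e, f} | OUT={a, c, d, e, f}
  B2: | IN={a, d, e, f} | OUT={a, b, e, f}
  B3: | IN={a, b, e, f} | OUT={a, d, e, f}
  B4: | IN={a, d, e, f} | OUT={a, b, d, f}
  B5: | IN={a, b, d, f} | OUT={a, b, d, e, f}
  B6: | IN={a, b, d, f} | OUT={a, b, d}
  B7: | IN={a, b, d} | OUT={a, d, f}
  B8: | IN={a, d, f} | OUT={a, d}
  B9: | IN={a, d} | OUT={}

Merge at B5: OUT[B5] = IN[B3] ⊔ IN[B6] = {a, b, d, e, f}
Applying B5's transfer function to that OUT value gives IN[B5] (row B5 above).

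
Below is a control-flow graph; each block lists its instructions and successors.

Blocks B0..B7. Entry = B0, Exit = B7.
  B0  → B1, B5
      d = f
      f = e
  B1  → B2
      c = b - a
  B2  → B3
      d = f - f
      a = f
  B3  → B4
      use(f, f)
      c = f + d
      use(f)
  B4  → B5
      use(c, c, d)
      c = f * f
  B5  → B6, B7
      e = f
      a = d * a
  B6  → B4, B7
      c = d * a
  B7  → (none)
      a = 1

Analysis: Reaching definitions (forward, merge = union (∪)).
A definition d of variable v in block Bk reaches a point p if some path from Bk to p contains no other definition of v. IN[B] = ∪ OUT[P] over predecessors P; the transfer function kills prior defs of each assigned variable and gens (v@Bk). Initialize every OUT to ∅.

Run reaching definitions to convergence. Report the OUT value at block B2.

Answer: {a@B2, c@B1, d@B2, f@B0}

Derivation:
Converged values:
  B0: | IN={} | OUT={d@B0, f@B0}
  B1: | IN={d@B0, f@B0} | OUT={c@B1, d@B0, f@B0}
  B2: | IN={c@B1, d@B0, f@B0} | OUT={a@B2, c@B1, d@B2, f@B0}
  B3: | IN={a@B2, c@B1, d@B2, f@B0} | OUT={a@B2, c@B3, d@B2, f@B0}
  B4: | IN={a@B2, a@B5, c@B3, c@B6, d@B0, d@B2, e@B5, f@B0} | OUT={a@B2, a@B5, c@B4, d@B0, d@B2, e@B5, f@B0}
  B5: | IN={a@B2, a@B5, c@B4, d@B0, d@B2, e@B5, f@B0} | OUT={a@B5, c@B4, d@B0, d@B2, e@B5, f@B0}
  B6: | IN={a@B5, c@B4, d@B0, d@B2, e@B5, f@B0} | OUT={a@B5, c@B6, d@B0, d@B2, e@B5, f@B0}
  B7: | IN={a@B5, c@B4, c@B6, d@B0, d@B2, e@B5, f@B0} | OUT={a@B7, c@B4, c@B6, d@B0, d@B2, e@B5, f@B0}

Merge at B2: IN[B2] = OUT[B1] = {c@B1, d@B0, f@B0}
Applying B2's transfer function to that IN value gives OUT[B2] (row B2 above).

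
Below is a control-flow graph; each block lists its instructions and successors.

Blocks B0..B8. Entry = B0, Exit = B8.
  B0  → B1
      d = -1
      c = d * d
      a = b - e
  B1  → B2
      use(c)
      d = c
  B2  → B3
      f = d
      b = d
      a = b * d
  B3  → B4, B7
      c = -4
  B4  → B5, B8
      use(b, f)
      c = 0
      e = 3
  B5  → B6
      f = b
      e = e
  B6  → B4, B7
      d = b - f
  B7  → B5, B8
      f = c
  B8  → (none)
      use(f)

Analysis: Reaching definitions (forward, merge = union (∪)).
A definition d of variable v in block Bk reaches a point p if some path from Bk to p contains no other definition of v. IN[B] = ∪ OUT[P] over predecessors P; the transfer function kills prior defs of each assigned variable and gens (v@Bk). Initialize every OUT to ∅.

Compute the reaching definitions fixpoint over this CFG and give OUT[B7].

Fixpoint table:
  B0:   IN={}   OUT={a@B0, c@B0, d@B0}
  B1:   IN={a@B0, c@B0, d@B0}   OUT={a@B0, c@B0, d@B1}
  B2:   IN={a@B0, c@B0, d@B1}   OUT={a@B2, b@B2, c@B0, d@B1, f@B2}
  B3:   IN={a@B2, b@B2, c@B0, d@B1, f@B2}   OUT={a@B2, b@B2, c@B3, d@B1, f@B2}
  B4:   IN={a@B2, b@B2, c@B3, c@B4, d@B1, d@B6, e@B5, f@B2, f@B5}   OUT={a@B2, b@B2, c@B4, d@B1, d@B6, e@B4, f@B2, f@B5}
  B5:   IN={a@B2, b@B2, c@B3, c@B4, d@B1, d@B6, e@B4, e@B5, f@B2, f@B5, f@B7}   OUT={a@B2, b@B2, c@B3, c@B4, d@B1, d@B6, e@B5, f@B5}
  B6:   IN={a@B2, b@B2, c@B3, c@B4, d@B1, d@B6, e@B5, f@B5}   OUT={a@B2, b@B2, c@B3, c@B4, d@B6, e@B5, f@B5}
  B7:   IN={a@B2, b@B2, c@B3, c@B4, d@B1, d@B6, e@B5, f@B2, f@B5}   OUT={a@B2, b@B2, c@B3, c@B4, d@B1, d@B6, e@B5, f@B7}
  B8:   IN={a@B2, b@B2, c@B3, c@B4, d@B1, d@B6, e@B4, e@B5, f@B2, f@B5, f@B7}   OUT={a@B2, b@B2, c@B3, c@B4, d@B1, d@B6, e@B4, e@B5, f@B2, f@B5, f@B7}

Merge at B7: IN[B7] = OUT[B3] ⊔ OUT[B6] = {a@B2, b@B2, c@B3, c@B4, d@B1, d@B6, e@B5, f@B2, f@B5}
Applying B7's transfer function to that IN value gives OUT[B7] (row B7 above).

Answer: {a@B2, b@B2, c@B3, c@B4, d@B1, d@B6, e@B5, f@B7}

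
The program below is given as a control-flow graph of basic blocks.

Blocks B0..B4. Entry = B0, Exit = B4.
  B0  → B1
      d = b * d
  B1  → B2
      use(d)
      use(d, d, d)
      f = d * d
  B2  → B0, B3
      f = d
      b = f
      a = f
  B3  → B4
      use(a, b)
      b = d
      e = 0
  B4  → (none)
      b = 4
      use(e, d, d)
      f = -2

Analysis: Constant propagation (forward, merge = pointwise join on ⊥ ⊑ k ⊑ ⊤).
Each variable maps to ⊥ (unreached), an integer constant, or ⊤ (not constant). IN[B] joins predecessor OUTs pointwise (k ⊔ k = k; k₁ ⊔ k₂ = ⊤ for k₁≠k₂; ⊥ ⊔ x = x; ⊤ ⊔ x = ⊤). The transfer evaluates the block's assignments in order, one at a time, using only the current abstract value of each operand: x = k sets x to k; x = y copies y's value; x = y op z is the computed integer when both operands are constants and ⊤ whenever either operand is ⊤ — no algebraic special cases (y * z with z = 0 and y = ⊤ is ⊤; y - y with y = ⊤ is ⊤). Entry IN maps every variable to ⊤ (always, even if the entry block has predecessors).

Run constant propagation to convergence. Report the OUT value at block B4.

Answer: {a: ⊤, b: 4, c: ⊤, d: ⊤, e: 0, f: -2}

Derivation:
Converged values:
  B0: | IN=(all ⊤) | OUT=(all ⊤)
  B1: | IN=(all ⊤) | OUT=(all ⊤)
  B2: | IN=(all ⊤) | OUT=(all ⊤)
  B3: | IN=(all ⊤) | OUT={e:0; rest ⊤}
  B4: | IN={e:0; rest ⊤} | OUT={b:4, e:0, f:-2; rest ⊤}

Merge at B4: IN[B4] = OUT[B3] = {a: ⊤, b: ⊤, c: ⊤, d: ⊤, e: 0, f: ⊤}
Applying B4's transfer function to that IN value gives OUT[B4] (row B4 above).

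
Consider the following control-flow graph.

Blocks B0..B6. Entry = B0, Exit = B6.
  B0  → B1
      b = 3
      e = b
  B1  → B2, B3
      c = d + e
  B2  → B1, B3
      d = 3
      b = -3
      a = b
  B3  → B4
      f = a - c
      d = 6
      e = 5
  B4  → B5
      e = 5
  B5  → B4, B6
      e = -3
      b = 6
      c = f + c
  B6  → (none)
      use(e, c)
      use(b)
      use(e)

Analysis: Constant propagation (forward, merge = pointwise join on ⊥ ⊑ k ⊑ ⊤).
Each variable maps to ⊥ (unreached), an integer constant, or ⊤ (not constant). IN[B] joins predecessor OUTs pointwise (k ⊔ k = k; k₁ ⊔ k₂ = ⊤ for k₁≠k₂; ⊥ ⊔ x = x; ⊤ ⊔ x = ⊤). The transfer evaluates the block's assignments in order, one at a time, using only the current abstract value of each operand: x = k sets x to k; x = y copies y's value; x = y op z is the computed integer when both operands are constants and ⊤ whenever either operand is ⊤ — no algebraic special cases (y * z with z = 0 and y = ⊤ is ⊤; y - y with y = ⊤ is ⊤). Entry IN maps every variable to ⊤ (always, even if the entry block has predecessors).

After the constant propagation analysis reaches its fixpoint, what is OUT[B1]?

Answer: {a: ⊤, b: ⊤, c: ⊤, d: ⊤, e: 3, f: ⊤}

Derivation:
Per-block solution:
  B0:   IN=(all ⊤)   OUT={b:3, e:3; rest ⊤}
  B1:   IN={e:3; rest ⊤}   OUT={e:3; rest ⊤}
  B2:   IN={e:3; rest ⊤}   OUT={a:-3, b:-3, d:3, e:3; rest ⊤}
  B3:   IN={e:3; rest ⊤}   OUT={d:6, e:5; rest ⊤}
  B4:   IN={d:6; rest ⊤}   OUT={d:6, e:5; rest ⊤}
  B5:   IN={d:6, e:5; rest ⊤}   OUT={b:6, d:6, e:-3; rest ⊤}
  B6:   IN={b:6, d:6, e:-3; rest ⊤}   OUT={b:6, d:6, e:-3; rest ⊤}

Merge at B1: IN[B1] = OUT[B0] ⊔ OUT[B2] = {a: ⊤, b: ⊤, c: ⊤, d: ⊤, e: 3, f: ⊤}
Applying B1's transfer function to that IN value gives OUT[B1] (row B1 above).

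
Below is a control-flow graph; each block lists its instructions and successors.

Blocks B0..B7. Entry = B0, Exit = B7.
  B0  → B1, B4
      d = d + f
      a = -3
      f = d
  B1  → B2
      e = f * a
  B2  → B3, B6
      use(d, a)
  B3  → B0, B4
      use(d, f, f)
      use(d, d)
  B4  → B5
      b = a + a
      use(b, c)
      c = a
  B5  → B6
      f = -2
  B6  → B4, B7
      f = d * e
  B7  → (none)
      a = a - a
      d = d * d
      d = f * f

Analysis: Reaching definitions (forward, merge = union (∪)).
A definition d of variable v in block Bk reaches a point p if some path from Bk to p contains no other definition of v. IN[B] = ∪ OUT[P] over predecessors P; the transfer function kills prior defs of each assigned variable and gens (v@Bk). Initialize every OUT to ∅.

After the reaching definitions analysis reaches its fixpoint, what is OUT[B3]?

Answer: {a@B0, d@B0, e@B1, f@B0}

Derivation:
Converged values:
  B0:  IN={a@B0, d@B0, e@B1, f@B0}  OUT={a@B0, d@B0, e@B1, f@B0}
  B1:  IN={a@B0, d@B0, e@B1, f@B0}  OUT={a@B0, d@B0, e@B1, f@B0}
  B2:  IN={a@B0, d@B0, e@B1, f@B0}  OUT={a@B0, d@B0, e@B1, f@B0}
  B3:  IN={a@B0, d@B0, e@B1, f@B0}  OUT={a@B0, d@B0, e@B1, f@B0}
  B4:  IN={a@B0, b@B4, c@B4, d@B0, e@B1, f@B0, f@B6}  OUT={a@B0, b@B4, c@B4, d@B0, e@B1, f@B0, f@B6}
  B5:  IN={a@B0, b@B4, c@B4, d@B0, e@B1, f@B0, f@B6}  OUT={a@B0, b@B4, c@B4, d@B0, e@B1, f@B5}
  B6:  IN={a@B0, b@B4, c@B4, d@B0, e@B1, f@B0, f@B5}  OUT={a@B0, b@B4, c@B4, d@B0, e@B1, f@B6}
  B7:  IN={a@B0, b@B4, c@B4, d@B0, e@B1, f@B6}  OUT={a@B7, b@B4, c@B4, d@B7, e@B1, f@B6}

Merge at B3: IN[B3] = OUT[B2] = {a@B0, d@B0, e@B1, f@B0}
Applying B3's transfer function to that IN value gives OUT[B3] (row B3 above).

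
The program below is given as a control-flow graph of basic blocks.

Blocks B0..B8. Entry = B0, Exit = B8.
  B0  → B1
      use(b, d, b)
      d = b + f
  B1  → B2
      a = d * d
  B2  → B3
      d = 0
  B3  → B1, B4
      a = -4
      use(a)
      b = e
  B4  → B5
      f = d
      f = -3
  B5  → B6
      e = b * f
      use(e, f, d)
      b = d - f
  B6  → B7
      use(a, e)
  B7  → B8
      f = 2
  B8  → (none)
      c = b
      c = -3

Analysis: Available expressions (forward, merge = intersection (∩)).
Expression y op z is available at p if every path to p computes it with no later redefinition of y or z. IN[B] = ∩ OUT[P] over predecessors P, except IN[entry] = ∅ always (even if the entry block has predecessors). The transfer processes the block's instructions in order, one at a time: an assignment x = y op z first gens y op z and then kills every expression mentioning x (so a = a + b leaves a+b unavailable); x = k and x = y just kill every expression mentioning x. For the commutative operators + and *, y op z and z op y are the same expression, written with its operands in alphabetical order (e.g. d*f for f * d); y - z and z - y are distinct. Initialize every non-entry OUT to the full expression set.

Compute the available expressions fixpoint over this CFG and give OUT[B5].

Converged values:
  B0: | IN={} | OUT={b+f}
  B1: | IN={} | OUT={d*d}
  B2: | IN={d*d} | OUT={}
  B3: | IN={} | OUT={}
  B4: | IN={} | OUT={}
  B5: | IN={} | OUT={d-f}
  B6: | IN={d-f} | OUT={d-f}
  B7: | IN={d-f} | OUT={}
  B8: | IN={} | OUT={}

Merge at B5: IN[B5] = OUT[B4] = {}
Applying B5's transfer function to that IN value gives OUT[B5] (row B5 above).

Answer: {d-f}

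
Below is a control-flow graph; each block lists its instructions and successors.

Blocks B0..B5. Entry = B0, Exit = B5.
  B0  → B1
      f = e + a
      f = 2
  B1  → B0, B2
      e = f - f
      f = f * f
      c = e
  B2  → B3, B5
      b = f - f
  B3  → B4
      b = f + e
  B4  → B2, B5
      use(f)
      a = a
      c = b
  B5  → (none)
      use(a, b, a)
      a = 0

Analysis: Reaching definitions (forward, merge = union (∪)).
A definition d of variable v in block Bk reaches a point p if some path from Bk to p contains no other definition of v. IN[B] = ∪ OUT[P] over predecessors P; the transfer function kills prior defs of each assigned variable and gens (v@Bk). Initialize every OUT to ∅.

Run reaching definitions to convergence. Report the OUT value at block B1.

Converged values:
  B0: | IN={c@B1, e@B1, f@B1} | OUT={c@B1, e@B1, f@B0}
  B1: | IN={c@B1, e@B1, f@B0} | OUT={c@B1, e@B1, f@B1}
  B2: | IN={a@B4, b@B3, c@B1, c@B4, e@B1, f@B1} | OUT={a@B4, b@B2, c@B1, c@B4, e@B1, f@B1}
  B3: | IN={a@B4, b@B2, c@B1, c@B4, e@B1, f@B1} | OUT={a@B4, b@B3, c@B1, c@B4, e@B1, f@B1}
  B4: | IN={a@B4, b@B3, c@B1, c@B4, e@B1, f@B1} | OUT={a@B4, b@B3, c@B4, e@B1, f@B1}
  B5: | IN={a@B4, b@B2, b@B3, c@B1, c@B4, e@B1, f@B1} | OUT={a@B5, b@B2, b@B3, c@B1, c@B4, e@B1, f@B1}

Merge at B1: IN[B1] = OUT[B0] = {c@B1, e@B1, f@B0}
Applying B1's transfer function to that IN value gives OUT[B1] (row B1 above).

Answer: {c@B1, e@B1, f@B1}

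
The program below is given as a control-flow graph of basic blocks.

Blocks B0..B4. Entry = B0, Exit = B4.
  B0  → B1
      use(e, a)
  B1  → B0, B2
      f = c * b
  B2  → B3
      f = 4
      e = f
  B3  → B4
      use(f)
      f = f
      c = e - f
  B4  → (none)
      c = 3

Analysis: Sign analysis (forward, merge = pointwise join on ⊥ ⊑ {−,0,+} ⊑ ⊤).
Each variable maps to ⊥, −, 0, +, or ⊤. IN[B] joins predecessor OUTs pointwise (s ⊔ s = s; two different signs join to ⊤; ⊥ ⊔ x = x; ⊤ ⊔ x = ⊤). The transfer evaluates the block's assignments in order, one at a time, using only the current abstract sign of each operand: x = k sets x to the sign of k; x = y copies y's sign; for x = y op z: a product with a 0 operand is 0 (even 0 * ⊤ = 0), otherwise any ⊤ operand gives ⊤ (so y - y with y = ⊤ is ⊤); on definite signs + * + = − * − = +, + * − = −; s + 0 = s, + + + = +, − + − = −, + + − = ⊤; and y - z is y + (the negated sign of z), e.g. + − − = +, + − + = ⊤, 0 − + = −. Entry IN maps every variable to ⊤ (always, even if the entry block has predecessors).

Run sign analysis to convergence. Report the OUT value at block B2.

Answer: {a: ⊤, b: ⊤, c: ⊤, d: ⊤, e: +, f: +}

Working:
Per-block solution:
  B0:   IN=(all ⊤)   OUT=(all ⊤)
  B1:   IN=(all ⊤)   OUT=(all ⊤)
  B2:   IN=(all ⊤)   OUT={e:+, f:+; rest ⊤}
  B3:   IN={e:+, f:+; rest ⊤}   OUT={e:+, f:+; rest ⊤}
  B4:   IN={e:+, f:+; rest ⊤}   OUT={c:+, e:+, f:+; rest ⊤}

Merge at B2: IN[B2] = OUT[B1] = {a: ⊤, b: ⊤, c: ⊤, d: ⊤, e: ⊤, f: ⊤}
Applying B2's transfer function to that IN value gives OUT[B2] (row B2 above).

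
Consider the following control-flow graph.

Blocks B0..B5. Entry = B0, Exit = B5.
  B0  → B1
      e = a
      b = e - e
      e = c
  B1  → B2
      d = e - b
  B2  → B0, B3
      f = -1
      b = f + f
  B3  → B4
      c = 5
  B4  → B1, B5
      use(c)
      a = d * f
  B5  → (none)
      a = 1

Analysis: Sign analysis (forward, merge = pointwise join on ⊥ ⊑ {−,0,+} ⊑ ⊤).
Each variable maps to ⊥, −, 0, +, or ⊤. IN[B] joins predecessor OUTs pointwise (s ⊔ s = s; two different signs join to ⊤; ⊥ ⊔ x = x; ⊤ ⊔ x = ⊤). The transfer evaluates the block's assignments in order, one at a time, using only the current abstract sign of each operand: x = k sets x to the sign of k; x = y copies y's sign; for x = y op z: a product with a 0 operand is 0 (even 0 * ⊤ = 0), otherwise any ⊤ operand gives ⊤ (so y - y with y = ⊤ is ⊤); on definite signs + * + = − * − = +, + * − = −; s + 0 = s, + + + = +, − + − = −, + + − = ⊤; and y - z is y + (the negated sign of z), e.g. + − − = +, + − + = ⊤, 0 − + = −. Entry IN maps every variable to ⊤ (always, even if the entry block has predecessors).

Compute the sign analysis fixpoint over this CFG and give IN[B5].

Answer: {a: ⊤, b: -, c: +, d: ⊤, e: ⊤, f: -}

Trace:
Per-block solution:
  B0:  IN=(all ⊤)  OUT=(all ⊤)
  B1:  IN=(all ⊤)  OUT=(all ⊤)
  B2:  IN=(all ⊤)  OUT={b:-, f:-; rest ⊤}
  B3:  IN={b:-, f:-; rest ⊤}  OUT={b:-, c:+, f:-; rest ⊤}
  B4:  IN={b:-, c:+, f:-; rest ⊤}  OUT={b:-, c:+, f:-; rest ⊤}
  B5:  IN={b:-, c:+, f:-; rest ⊤}  OUT={a:+, b:-, c:+, f:-; rest ⊤}

Merge at B5: IN[B5] = OUT[B4] = {a: ⊤, b: -, c: +, d: ⊤, e: ⊤, f: -}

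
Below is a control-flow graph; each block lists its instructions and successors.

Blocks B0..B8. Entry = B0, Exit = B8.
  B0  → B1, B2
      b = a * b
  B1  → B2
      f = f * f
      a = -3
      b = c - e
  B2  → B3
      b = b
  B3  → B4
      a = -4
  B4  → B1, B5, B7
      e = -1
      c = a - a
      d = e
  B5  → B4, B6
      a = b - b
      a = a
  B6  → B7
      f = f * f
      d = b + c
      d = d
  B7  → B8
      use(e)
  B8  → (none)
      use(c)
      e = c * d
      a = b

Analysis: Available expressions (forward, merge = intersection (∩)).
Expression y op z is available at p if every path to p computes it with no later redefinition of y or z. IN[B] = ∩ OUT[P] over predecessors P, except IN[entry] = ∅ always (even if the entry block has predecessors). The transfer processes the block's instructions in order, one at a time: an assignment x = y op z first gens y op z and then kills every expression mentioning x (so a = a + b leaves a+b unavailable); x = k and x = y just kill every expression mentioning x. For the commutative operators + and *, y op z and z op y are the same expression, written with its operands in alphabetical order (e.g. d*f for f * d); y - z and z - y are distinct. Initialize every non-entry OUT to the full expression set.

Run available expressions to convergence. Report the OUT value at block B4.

Per-block solution:
  B0:  IN={}  OUT={}
  B1:  IN={}  OUT={c-e}
  B2:  IN={}  OUT={}
  B3:  IN={}  OUT={}
  B4:  IN={}  OUT={a-a}
  B5:  IN={a-a}  OUT={b-b}
  B6:  IN={b-b}  OUT={b+c, b-b}
  B7:  IN={}  OUT={}
  B8:  IN={}  OUT={c*d}

Merge at B4: IN[B4] = OUT[B3] ∩ OUT[B5] = {}
Applying B4's transfer function to that IN value gives OUT[B4] (row B4 above).

Answer: {a-a}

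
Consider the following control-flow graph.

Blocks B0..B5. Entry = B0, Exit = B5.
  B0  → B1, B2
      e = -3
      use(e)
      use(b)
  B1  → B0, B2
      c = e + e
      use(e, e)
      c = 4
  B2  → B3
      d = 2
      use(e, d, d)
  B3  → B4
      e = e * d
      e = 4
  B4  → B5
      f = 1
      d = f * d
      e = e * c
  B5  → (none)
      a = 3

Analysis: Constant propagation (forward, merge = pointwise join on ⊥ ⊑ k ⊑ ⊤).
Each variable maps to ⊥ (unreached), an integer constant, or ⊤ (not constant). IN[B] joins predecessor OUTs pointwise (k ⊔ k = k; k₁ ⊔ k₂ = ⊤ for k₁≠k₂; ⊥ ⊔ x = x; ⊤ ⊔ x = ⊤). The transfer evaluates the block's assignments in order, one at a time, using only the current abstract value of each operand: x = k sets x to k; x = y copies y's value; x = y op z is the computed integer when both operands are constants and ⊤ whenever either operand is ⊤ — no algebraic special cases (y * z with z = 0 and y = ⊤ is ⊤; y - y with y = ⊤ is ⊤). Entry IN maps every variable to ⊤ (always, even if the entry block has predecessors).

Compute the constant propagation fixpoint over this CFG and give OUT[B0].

Answer: {a: ⊤, b: ⊤, c: ⊤, d: ⊤, e: -3, f: ⊤}

Derivation:
Converged values:
  B0:   IN=(all ⊤)   OUT={e:-3; rest ⊤}
  B1:   IN={e:-3; rest ⊤}   OUT={c:4, e:-3; rest ⊤}
  B2:   IN={e:-3; rest ⊤}   OUT={d:2, e:-3; rest ⊤}
  B3:   IN={d:2, e:-3; rest ⊤}   OUT={d:2, e:4; rest ⊤}
  B4:   IN={d:2, e:4; rest ⊤}   OUT={d:2, f:1; rest ⊤}
  B5:   IN={d:2, f:1; rest ⊤}   OUT={a:3, d:2, f:1; rest ⊤}

Merge at B0 (entry node, so the boundary value (all ⊤) is joined with the incoming edge(s)): IN[B0] = (all ⊤) ⊔ OUT[B1] = {a: ⊤, b: ⊤, c: ⊤, d: ⊤, e: ⊤, f: ⊤}
Applying B0's transfer function to that IN value gives OUT[B0] (row B0 above).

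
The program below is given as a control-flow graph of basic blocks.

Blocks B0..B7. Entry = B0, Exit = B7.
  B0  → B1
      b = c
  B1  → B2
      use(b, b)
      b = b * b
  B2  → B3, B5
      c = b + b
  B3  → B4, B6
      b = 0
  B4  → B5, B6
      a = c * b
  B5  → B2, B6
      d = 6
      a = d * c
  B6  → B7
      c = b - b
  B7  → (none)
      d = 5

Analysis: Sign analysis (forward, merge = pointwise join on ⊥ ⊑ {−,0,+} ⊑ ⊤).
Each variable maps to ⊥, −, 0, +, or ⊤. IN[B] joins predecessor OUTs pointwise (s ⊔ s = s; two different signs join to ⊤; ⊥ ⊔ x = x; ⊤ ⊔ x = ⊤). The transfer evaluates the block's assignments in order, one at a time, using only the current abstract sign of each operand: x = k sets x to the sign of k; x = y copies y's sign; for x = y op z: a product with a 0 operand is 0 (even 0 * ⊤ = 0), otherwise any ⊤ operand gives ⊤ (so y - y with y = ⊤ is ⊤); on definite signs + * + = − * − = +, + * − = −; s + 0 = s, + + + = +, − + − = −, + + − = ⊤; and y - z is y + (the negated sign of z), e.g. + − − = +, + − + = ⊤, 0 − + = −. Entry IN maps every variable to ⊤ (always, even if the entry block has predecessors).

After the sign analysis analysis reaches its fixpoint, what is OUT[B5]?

Answer: {a: ⊤, b: ⊤, c: ⊤, d: +, e: ⊤, f: ⊤}

Working:
Per-block solution:
  B0:  IN=(all ⊤)  OUT=(all ⊤)
  B1:  IN=(all ⊤)  OUT=(all ⊤)
  B2:  IN=(all ⊤)  OUT=(all ⊤)
  B3:  IN=(all ⊤)  OUT={b:0; rest ⊤}
  B4:  IN={b:0; rest ⊤}  OUT={a:0, b:0; rest ⊤}
  B5:  IN=(all ⊤)  OUT={d:+; rest ⊤}
  B6:  IN=(all ⊤)  OUT=(all ⊤)
  B7:  IN=(all ⊤)  OUT={d:+; rest ⊤}

Merge at B5: IN[B5] = OUT[B2] ⊔ OUT[B4] = {a: ⊤, b: ⊤, c: ⊤, d: ⊤, e: ⊤, f: ⊤}
Applying B5's transfer function to that IN value gives OUT[B5] (row B5 above).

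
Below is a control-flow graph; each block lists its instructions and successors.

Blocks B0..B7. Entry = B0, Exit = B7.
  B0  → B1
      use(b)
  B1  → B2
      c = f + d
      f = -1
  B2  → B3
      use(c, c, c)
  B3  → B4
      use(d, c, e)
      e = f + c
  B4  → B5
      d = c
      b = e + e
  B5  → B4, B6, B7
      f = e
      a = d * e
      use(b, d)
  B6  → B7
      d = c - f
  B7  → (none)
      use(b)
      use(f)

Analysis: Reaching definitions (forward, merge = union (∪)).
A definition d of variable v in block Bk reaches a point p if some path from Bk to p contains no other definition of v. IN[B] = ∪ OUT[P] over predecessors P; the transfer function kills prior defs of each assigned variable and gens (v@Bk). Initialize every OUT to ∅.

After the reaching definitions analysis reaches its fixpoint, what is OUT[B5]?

Fixpoint table:
  B0: | IN={} | OUT={}
  B1: | IN={} | OUT={c@B1, f@B1}
  B2: | IN={c@B1, f@B1} | OUT={c@B1, f@B1}
  B3: | IN={c@B1, f@B1} | OUT={c@B1, e@B3, f@B1}
  B4: | IN={a@B5, b@B4, c@B1, d@B4, e@B3, f@B1, f@B5} | OUT={a@B5, b@B4, c@B1, d@B4, e@B3, f@B1, f@B5}
  B5: | IN={a@B5, b@B4, c@B1, d@B4, e@B3, f@B1, f@B5} | OUT={a@B5, b@B4, c@B1, d@B4, e@B3, f@B5}
  B6: | IN={a@B5, b@B4, c@B1, d@B4, e@B3, f@B5} | OUT={a@B5, b@B4, c@B1, d@B6, e@B3, f@B5}
  B7: | IN={a@B5, b@B4, c@B1, d@B4, d@B6, e@B3, f@B5} | OUT={a@B5, b@B4, c@B1, d@B4, d@B6, e@B3, f@B5}

Merge at B5: IN[B5] = OUT[B4] = {a@B5, b@B4, c@B1, d@B4, e@B3, f@B1, f@B5}
Applying B5's transfer function to that IN value gives OUT[B5] (row B5 above).

Answer: {a@B5, b@B4, c@B1, d@B4, e@B3, f@B5}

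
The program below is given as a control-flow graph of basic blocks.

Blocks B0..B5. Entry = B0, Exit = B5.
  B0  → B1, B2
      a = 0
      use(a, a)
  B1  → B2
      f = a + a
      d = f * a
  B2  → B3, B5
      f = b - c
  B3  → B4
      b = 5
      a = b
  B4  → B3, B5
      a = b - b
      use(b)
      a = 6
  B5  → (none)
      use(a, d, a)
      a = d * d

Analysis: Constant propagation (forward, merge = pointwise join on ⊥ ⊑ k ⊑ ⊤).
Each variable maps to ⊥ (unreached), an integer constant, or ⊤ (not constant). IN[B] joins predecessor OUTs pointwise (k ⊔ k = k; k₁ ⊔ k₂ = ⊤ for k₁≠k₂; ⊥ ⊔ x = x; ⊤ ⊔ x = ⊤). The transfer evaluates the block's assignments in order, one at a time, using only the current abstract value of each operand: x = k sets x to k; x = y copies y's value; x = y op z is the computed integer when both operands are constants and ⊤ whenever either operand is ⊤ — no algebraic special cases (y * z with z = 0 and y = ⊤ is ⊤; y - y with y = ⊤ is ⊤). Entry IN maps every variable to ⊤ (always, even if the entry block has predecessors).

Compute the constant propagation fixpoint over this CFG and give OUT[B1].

Fixpoint table:
  B0:   IN=(all ⊤)   OUT={a:0; rest ⊤}
  B1:   IN={a:0; rest ⊤}   OUT={a:0, d:0, f:0; rest ⊤}
  B2:   IN={a:0; rest ⊤}   OUT={a:0; rest ⊤}
  B3:   IN=(all ⊤)   OUT={a:5, b:5; rest ⊤}
  B4:   IN={a:5, b:5; rest ⊤}   OUT={a:6, b:5; rest ⊤}
  B5:   IN=(all ⊤)   OUT=(all ⊤)

Merge at B1: IN[B1] = OUT[B0] = {a: 0, b: ⊤, c: ⊤, d: ⊤, e: ⊤, f: ⊤}
Applying B1's transfer function to that IN value gives OUT[B1] (row B1 above).

Answer: {a: 0, b: ⊤, c: ⊤, d: 0, e: ⊤, f: 0}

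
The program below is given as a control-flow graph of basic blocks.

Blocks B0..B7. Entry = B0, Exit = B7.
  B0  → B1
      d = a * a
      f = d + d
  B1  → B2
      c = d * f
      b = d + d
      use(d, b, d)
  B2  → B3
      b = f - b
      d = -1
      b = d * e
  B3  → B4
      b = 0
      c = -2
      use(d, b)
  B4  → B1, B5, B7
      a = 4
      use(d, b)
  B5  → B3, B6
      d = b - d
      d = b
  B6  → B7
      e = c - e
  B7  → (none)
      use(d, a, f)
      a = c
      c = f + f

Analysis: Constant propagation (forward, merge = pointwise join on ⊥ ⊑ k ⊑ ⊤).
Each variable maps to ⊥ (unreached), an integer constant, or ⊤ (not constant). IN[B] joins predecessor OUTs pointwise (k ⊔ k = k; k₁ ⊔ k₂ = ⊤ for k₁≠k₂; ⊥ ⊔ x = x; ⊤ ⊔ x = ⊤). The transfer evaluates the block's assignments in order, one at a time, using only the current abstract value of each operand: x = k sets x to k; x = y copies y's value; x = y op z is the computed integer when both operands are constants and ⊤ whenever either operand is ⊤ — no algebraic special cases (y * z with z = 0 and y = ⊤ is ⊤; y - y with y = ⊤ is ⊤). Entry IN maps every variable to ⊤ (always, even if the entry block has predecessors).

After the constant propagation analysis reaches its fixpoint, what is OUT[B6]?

Fixpoint table:
  B0: | IN=(all ⊤) | OUT=(all ⊤)
  B1: | IN=(all ⊤) | OUT=(all ⊤)
  B2: | IN=(all ⊤) | OUT={d:-1; rest ⊤}
  B3: | IN=(all ⊤) | OUT={b:0, c:-2; rest ⊤}
  B4: | IN={b:0, c:-2; rest ⊤} | OUT={a:4, b:0, c:-2; rest ⊤}
  B5: | IN={a:4, b:0, c:-2; rest ⊤} | OUT={a:4, b:0, c:-2, d:0; rest ⊤}
  B6: | IN={a:4, b:0, c:-2, d:0; rest ⊤} | OUT={a:4, b:0, c:-2, d:0; rest ⊤}
  B7: | IN={a:4, b:0, c:-2; rest ⊤} | OUT={a:-2, b:0; rest ⊤}

Merge at B6: IN[B6] = OUT[B5] = {a: 4, b: 0, c: -2, d: 0, e: ⊤, f: ⊤}
Applying B6's transfer function to that IN value gives OUT[B6] (row B6 above).

Answer: {a: 4, b: 0, c: -2, d: 0, e: ⊤, f: ⊤}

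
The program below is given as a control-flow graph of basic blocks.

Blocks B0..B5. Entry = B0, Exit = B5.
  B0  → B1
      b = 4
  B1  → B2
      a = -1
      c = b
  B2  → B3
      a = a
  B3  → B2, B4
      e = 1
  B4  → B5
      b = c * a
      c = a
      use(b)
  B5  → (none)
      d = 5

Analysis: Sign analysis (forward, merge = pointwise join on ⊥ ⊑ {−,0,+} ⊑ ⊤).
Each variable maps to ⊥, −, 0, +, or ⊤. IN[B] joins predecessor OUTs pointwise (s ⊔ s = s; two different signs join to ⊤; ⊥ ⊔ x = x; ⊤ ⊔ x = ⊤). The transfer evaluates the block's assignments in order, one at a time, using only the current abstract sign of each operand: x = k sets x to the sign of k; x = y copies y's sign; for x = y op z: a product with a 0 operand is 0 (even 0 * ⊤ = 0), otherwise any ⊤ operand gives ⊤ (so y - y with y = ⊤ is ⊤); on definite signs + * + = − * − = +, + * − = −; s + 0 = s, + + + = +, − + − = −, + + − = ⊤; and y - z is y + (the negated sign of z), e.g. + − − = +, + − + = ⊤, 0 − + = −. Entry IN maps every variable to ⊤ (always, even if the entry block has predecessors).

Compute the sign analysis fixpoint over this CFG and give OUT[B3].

Per-block solution:
  B0: | IN=(all ⊤) | OUT={b:+; rest ⊤}
  B1: | IN={b:+; rest ⊤} | OUT={a:-, b:+, c:+; rest ⊤}
  B2: | IN={a:-, b:+, c:+; rest ⊤} | OUT={a:-, b:+, c:+; rest ⊤}
  B3: | IN={a:-, b:+, c:+; rest ⊤} | OUT={a:-, b:+, c:+, e:+; rest ⊤}
  B4: | IN={a:-, b:+, c:+, e:+; rest ⊤} | OUT={a:-, b:-, c:-, e:+; rest ⊤}
  B5: | IN={a:-, b:-, c:-, e:+; rest ⊤} | OUT={a:-, b:-, c:-, d:+, e:+; rest ⊤}

Merge at B3: IN[B3] = OUT[B2] = {a: -, b: +, c: +, d: ⊤, e: ⊤, f: ⊤}
Applying B3's transfer function to that IN value gives OUT[B3] (row B3 above).

Answer: {a: -, b: +, c: +, d: ⊤, e: +, f: ⊤}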